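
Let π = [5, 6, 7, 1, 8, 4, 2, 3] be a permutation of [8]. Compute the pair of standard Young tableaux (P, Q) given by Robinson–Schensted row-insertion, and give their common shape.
P = [1, 2, 3, 8] / [4, 6, 7] / [5];  Q = [1, 2, 3, 5] / [4, 6, 8] / [7];  common shape = (4, 3, 1)

Row-insert the values π_1, π_2, … into P one at a time, bumping the leftmost entry strictly greater than the inserted value down to the next row. The recording tableau Q records, in position (i, j), the step at which that cell was added to P.
  Insert 5 (step 1): P = [5];  Q = [1]
  Insert 6 (step 2): P = [5, 6];  Q = [1, 2]
  Insert 7 (step 3): P = [5, 6, 7];  Q = [1, 2, 3]
  Insert 1 (step 4): P = [1, 6, 7] / [5];  Q = [1, 2, 3] / [4]
  Insert 8 (step 5): P = [1, 6, 7, 8] / [5];  Q = [1, 2, 3, 5] / [4]
  Insert 4 (step 6): P = [1, 4, 7, 8] / [5, 6];  Q = [1, 2, 3, 5] / [4, 6]
  Insert 2 (step 7): P = [1, 2, 7, 8] / [4, 6] / [5];  Q = [1, 2, 3, 5] / [4, 6] / [7]
  Insert 3 (step 8): P = [1, 2, 3, 8] / [4, 6, 7] / [5];  Q = [1, 2, 3, 5] / [4, 6, 8] / [7]
Final shape: (4, 3, 1).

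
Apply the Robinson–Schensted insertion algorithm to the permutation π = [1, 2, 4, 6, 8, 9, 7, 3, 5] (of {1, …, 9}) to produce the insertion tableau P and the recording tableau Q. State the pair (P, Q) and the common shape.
P = [1, 2, 3, 5, 7, 9] / [4, 6] / [8];  Q = [1, 2, 3, 4, 5, 6] / [7, 9] / [8];  common shape = (6, 2, 1)

Row-insert the values π_1, π_2, … into P one at a time, bumping the leftmost entry strictly greater than the inserted value down to the next row. The recording tableau Q records, in position (i, j), the step at which that cell was added to P.
  Insert 1 (step 1): P = [1];  Q = [1]
  Insert 2 (step 2): P = [1, 2];  Q = [1, 2]
  Insert 4 (step 3): P = [1, 2, 4];  Q = [1, 2, 3]
  Insert 6 (step 4): P = [1, 2, 4, 6];  Q = [1, 2, 3, 4]
  Insert 8 (step 5): P = [1, 2, 4, 6, 8];  Q = [1, 2, 3, 4, 5]
  Insert 9 (step 6): P = [1, 2, 4, 6, 8, 9];  Q = [1, 2, 3, 4, 5, 6]
  Insert 7 (step 7): P = [1, 2, 4, 6, 7, 9] / [8];  Q = [1, 2, 3, 4, 5, 6] / [7]
  Insert 3 (step 8): P = [1, 2, 3, 6, 7, 9] / [4] / [8];  Q = [1, 2, 3, 4, 5, 6] / [7] / [8]
  Insert 5 (step 9): P = [1, 2, 3, 5, 7, 9] / [4, 6] / [8];  Q = [1, 2, 3, 4, 5, 6] / [7, 9] / [8]
Final shape: (6, 2, 1).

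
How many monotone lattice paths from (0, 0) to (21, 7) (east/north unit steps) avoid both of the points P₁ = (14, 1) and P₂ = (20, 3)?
Number of paths = 1151545

Inclusion–exclusion. Total paths: C(28, 21) = 1184040. Through P₁: C(15, 14)·C(13, 7) = 25740. Through P₂: C(23, 20)·C(5, 1) = 8855. Since P₁ is strictly southwest of P₂, a monotone path through both must visit P₁ then P₂; paths through both = C(15, 14)·C(8, 6)·C(5, 1) = 2100. Avoid both = 1184040 − 25740 − 8855 + 2100 = 1151545.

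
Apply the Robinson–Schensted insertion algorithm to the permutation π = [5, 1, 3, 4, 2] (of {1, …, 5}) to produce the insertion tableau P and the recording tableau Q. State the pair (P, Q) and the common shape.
P = [1, 2, 4] / [3] / [5];  Q = [1, 3, 4] / [2] / [5];  common shape = (3, 1, 1)

Row-insert the values π_1, π_2, … into P one at a time, bumping the leftmost entry strictly greater than the inserted value down to the next row. The recording tableau Q records, in position (i, j), the step at which that cell was added to P.
  Insert 5 (step 1): P = [5];  Q = [1]
  Insert 1 (step 2): P = [1] / [5];  Q = [1] / [2]
  Insert 3 (step 3): P = [1, 3] / [5];  Q = [1, 3] / [2]
  Insert 4 (step 4): P = [1, 3, 4] / [5];  Q = [1, 3, 4] / [2]
  Insert 2 (step 5): P = [1, 2, 4] / [3] / [5];  Q = [1, 3, 4] / [2] / [5]
Final shape: (3, 1, 1).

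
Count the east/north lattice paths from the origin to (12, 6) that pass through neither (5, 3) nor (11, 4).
Number of paths = 8925

Inclusion–exclusion. Total paths: C(18, 12) = 18564. Through P₁: C(8, 5)·C(10, 7) = 6720. Through P₂: C(15, 11)·C(3, 1) = 4095. Since P₁ is strictly southwest of P₂, a monotone path through both must visit P₁ then P₂; paths through both = C(8, 5)·C(7, 6)·C(3, 1) = 1176. Avoid both = 18564 − 6720 − 4095 + 1176 = 8925.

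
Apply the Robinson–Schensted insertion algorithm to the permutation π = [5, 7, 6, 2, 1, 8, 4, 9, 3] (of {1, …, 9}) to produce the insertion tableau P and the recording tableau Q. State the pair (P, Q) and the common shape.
P = [1, 3, 8, 9] / [2, 4] / [5, 6] / [7];  Q = [1, 2, 6, 8] / [3, 7] / [4, 9] / [5];  common shape = (4, 2, 2, 1)

Row-insert the values π_1, π_2, … into P one at a time, bumping the leftmost entry strictly greater than the inserted value down to the next row. The recording tableau Q records, in position (i, j), the step at which that cell was added to P.
  Insert 5 (step 1): P = [5];  Q = [1]
  Insert 7 (step 2): P = [5, 7];  Q = [1, 2]
  Insert 6 (step 3): P = [5, 6] / [7];  Q = [1, 2] / [3]
  Insert 2 (step 4): P = [2, 6] / [5] / [7];  Q = [1, 2] / [3] / [4]
  Insert 1 (step 5): P = [1, 6] / [2] / [5] / [7];  Q = [1, 2] / [3] / [4] / [5]
  Insert 8 (step 6): P = [1, 6, 8] / [2] / [5] / [7];  Q = [1, 2, 6] / [3] / [4] / [5]
  Insert 4 (step 7): P = [1, 4, 8] / [2, 6] / [5] / [7];  Q = [1, 2, 6] / [3, 7] / [4] / [5]
  Insert 9 (step 8): P = [1, 4, 8, 9] / [2, 6] / [5] / [7];  Q = [1, 2, 6, 8] / [3, 7] / [4] / [5]
  Insert 3 (step 9): P = [1, 3, 8, 9] / [2, 4] / [5, 6] / [7];  Q = [1, 2, 6, 8] / [3, 7] / [4, 9] / [5]
Final shape: (4, 2, 2, 1).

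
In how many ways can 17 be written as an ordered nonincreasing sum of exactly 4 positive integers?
p(17, 4 parts) = 39

Partitions of n into exactly k parts are in bijection with partitions of n − k into at most k parts (subtract 1 from each part). So p(17, exactly 4) = p(13, parts ≤ 4). Computing via the recurrence p(m, j) = p(m, j−1) + p(m−j, j) gives 39.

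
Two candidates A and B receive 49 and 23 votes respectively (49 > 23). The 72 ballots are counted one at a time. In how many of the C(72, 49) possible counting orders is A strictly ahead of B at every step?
Strict-lead orderings = 1406168729349079800

Total orderings of the 72 votes with 49 for A: C(72, 49) = 3894005712043605600. By the Bertrand ballot formula (Cycle Lemma / reflection principle), the number of orderings in which A is strictly ahead of B throughout is (p − q)/(p + q) · C(p + q, p) = (49 − 23)/(49 + 23) · 3894005712043605600 = 1406168729349079800.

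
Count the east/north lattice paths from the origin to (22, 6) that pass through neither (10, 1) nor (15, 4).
Number of paths = 191312

Inclusion–exclusion. Total paths: C(28, 22) = 376740. Through P₁: C(11, 10)·C(17, 12) = 68068. Through P₂: C(19, 15)·C(9, 7) = 139536. Since P₁ is strictly southwest of P₂, a monotone path through both must visit P₁ then P₂; paths through both = C(11, 10)·C(8, 5)·C(9, 7) = 22176. Avoid both = 376740 − 68068 − 139536 + 22176 = 191312.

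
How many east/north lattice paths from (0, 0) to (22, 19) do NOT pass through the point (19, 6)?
Number of paths = 244563494200

Total paths from (0, 0) to (22, 19): C(41, 22) = 244662670200. Paths through (19, 6): (paths (0, 0) → (19, 6)) × (paths (19, 6) → (22, 19)) = C(25, 19) · C(16, 3) = 177100 · 560 = 99176000. Avoidance count = 244662670200 − 99176000 = 244563494200.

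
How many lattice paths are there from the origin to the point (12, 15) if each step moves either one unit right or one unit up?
Number of paths = 17383860

A monotone lattice path from (0, 0) to (12, 15) consists of 12 east steps and 15 north steps in some order, so it is determined by which 12 of the 27 steps are east. The count is C(27, 12) = 17383860.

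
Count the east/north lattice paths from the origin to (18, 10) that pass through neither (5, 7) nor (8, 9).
Number of paths = 12499300

Inclusion–exclusion. Total paths: C(28, 18) = 13123110. Through P₁: C(12, 5)·C(16, 13) = 443520. Through P₂: C(17, 8)·C(11, 10) = 267410. Since P₁ is strictly southwest of P₂, a monotone path through both must visit P₁ then P₂; paths through both = C(12, 5)·C(5, 3)·C(11, 10) = 87120. Avoid both = 13123110 − 443520 − 267410 + 87120 = 12499300.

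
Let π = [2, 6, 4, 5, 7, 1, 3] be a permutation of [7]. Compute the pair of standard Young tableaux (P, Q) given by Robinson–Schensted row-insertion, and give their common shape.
P = [1, 3, 5, 7] / [2, 4] / [6];  Q = [1, 2, 4, 5] / [3, 7] / [6];  common shape = (4, 2, 1)

Row-insert the values π_1, π_2, … into P one at a time, bumping the leftmost entry strictly greater than the inserted value down to the next row. The recording tableau Q records, in position (i, j), the step at which that cell was added to P.
  Insert 2 (step 1): P = [2];  Q = [1]
  Insert 6 (step 2): P = [2, 6];  Q = [1, 2]
  Insert 4 (step 3): P = [2, 4] / [6];  Q = [1, 2] / [3]
  Insert 5 (step 4): P = [2, 4, 5] / [6];  Q = [1, 2, 4] / [3]
  Insert 7 (step 5): P = [2, 4, 5, 7] / [6];  Q = [1, 2, 4, 5] / [3]
  Insert 1 (step 6): P = [1, 4, 5, 7] / [2] / [6];  Q = [1, 2, 4, 5] / [3] / [6]
  Insert 3 (step 7): P = [1, 3, 5, 7] / [2, 4] / [6];  Q = [1, 2, 4, 5] / [3, 7] / [6]
Final shape: (4, 2, 1).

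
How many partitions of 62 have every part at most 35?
p(62, parts ≤ 35) = 1288424

Use the recurrence p(n, m) = p(n, m−1) + p(n−m, m): either the largest part is < m (count p(n, m−1)) or the largest part is exactly m (remove one copy of m, count p(n−m, m)). With p(0, ·) = 1 this gives p(62, parts ≤ 35) = 1288424. (By conjugating Young diagrams, this also counts partitions of 62 into at most 35 parts.)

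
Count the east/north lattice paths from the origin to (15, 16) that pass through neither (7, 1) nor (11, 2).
Number of paths = 296501403

Inclusion–exclusion. Total paths: C(31, 15) = 300540195. Through P₁: C(8, 7)·C(23, 8) = 3922512. Through P₂: C(13, 11)·C(18, 4) = 238680. Since P₁ is strictly southwest of P₂, a monotone path through both must visit P₁ then P₂; paths through both = C(8, 7)·C(5, 4)·C(18, 4) = 122400. Avoid both = 300540195 − 3922512 − 238680 + 122400 = 296501403.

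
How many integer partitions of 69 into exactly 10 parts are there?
p(69, 10 parts) = 175586

Partitions of n into exactly k parts are in bijection with partitions of n − k into at most k parts (subtract 1 from each part). So p(69, exactly 10) = p(59, parts ≤ 10). Computing via the recurrence p(m, j) = p(m, j−1) + p(m−j, j) gives 175586.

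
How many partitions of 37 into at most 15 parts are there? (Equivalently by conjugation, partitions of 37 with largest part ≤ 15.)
p(37, parts ≤ 15) = 18148

Use the recurrence p(n, m) = p(n, m−1) + p(n−m, m): either the largest part is < m (count p(n, m−1)) or the largest part is exactly m (remove one copy of m, count p(n−m, m)). With p(0, ·) = 1 this gives p(37, parts ≤ 15) = 18148. (By conjugating Young diagrams, this also counts partitions of 37 into at most 15 parts.)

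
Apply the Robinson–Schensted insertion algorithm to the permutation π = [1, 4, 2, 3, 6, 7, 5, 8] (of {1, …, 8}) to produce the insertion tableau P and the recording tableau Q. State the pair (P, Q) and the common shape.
P = [1, 2, 3, 5, 7, 8] / [4, 6];  Q = [1, 2, 4, 5, 6, 8] / [3, 7];  common shape = (6, 2)

Row-insert the values π_1, π_2, … into P one at a time, bumping the leftmost entry strictly greater than the inserted value down to the next row. The recording tableau Q records, in position (i, j), the step at which that cell was added to P.
  Insert 1 (step 1): P = [1];  Q = [1]
  Insert 4 (step 2): P = [1, 4];  Q = [1, 2]
  Insert 2 (step 3): P = [1, 2] / [4];  Q = [1, 2] / [3]
  Insert 3 (step 4): P = [1, 2, 3] / [4];  Q = [1, 2, 4] / [3]
  Insert 6 (step 5): P = [1, 2, 3, 6] / [4];  Q = [1, 2, 4, 5] / [3]
  Insert 7 (step 6): P = [1, 2, 3, 6, 7] / [4];  Q = [1, 2, 4, 5, 6] / [3]
  Insert 5 (step 7): P = [1, 2, 3, 5, 7] / [4, 6];  Q = [1, 2, 4, 5, 6] / [3, 7]
  Insert 8 (step 8): P = [1, 2, 3, 5, 7, 8] / [4, 6];  Q = [1, 2, 4, 5, 6, 8] / [3, 7]
Final shape: (6, 2).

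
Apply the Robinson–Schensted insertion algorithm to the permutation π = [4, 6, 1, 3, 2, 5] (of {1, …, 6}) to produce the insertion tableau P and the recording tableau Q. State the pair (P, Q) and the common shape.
P = [1, 2, 5] / [3, 6] / [4];  Q = [1, 2, 6] / [3, 4] / [5];  common shape = (3, 2, 1)

Row-insert the values π_1, π_2, … into P one at a time, bumping the leftmost entry strictly greater than the inserted value down to the next row. The recording tableau Q records, in position (i, j), the step at which that cell was added to P.
  Insert 4 (step 1): P = [4];  Q = [1]
  Insert 6 (step 2): P = [4, 6];  Q = [1, 2]
  Insert 1 (step 3): P = [1, 6] / [4];  Q = [1, 2] / [3]
  Insert 3 (step 4): P = [1, 3] / [4, 6];  Q = [1, 2] / [3, 4]
  Insert 2 (step 5): P = [1, 2] / [3, 6] / [4];  Q = [1, 2] / [3, 4] / [5]
  Insert 5 (step 6): P = [1, 2, 5] / [3, 6] / [4];  Q = [1, 2, 6] / [3, 4] / [5]
Final shape: (3, 2, 1).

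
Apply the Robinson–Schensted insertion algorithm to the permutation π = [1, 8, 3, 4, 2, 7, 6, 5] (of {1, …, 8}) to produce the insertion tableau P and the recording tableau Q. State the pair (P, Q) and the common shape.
P = [1, 2, 4, 5] / [3, 6] / [7] / [8];  Q = [1, 2, 4, 6] / [3, 7] / [5] / [8];  common shape = (4, 2, 1, 1)

Row-insert the values π_1, π_2, … into P one at a time, bumping the leftmost entry strictly greater than the inserted value down to the next row. The recording tableau Q records, in position (i, j), the step at which that cell was added to P.
  Insert 1 (step 1): P = [1];  Q = [1]
  Insert 8 (step 2): P = [1, 8];  Q = [1, 2]
  Insert 3 (step 3): P = [1, 3] / [8];  Q = [1, 2] / [3]
  Insert 4 (step 4): P = [1, 3, 4] / [8];  Q = [1, 2, 4] / [3]
  Insert 2 (step 5): P = [1, 2, 4] / [3] / [8];  Q = [1, 2, 4] / [3] / [5]
  Insert 7 (step 6): P = [1, 2, 4, 7] / [3] / [8];  Q = [1, 2, 4, 6] / [3] / [5]
  Insert 6 (step 7): P = [1, 2, 4, 6] / [3, 7] / [8];  Q = [1, 2, 4, 6] / [3, 7] / [5]
  Insert 5 (step 8): P = [1, 2, 4, 5] / [3, 6] / [7] / [8];  Q = [1, 2, 4, 6] / [3, 7] / [5] / [8]
Final shape: (4, 2, 1, 1).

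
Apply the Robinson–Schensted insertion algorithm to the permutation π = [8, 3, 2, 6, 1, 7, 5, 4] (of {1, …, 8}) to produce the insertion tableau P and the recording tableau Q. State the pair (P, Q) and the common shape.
P = [1, 4, 7] / [2, 5] / [3, 6] / [8];  Q = [1, 4, 6] / [2, 7] / [3, 8] / [5];  common shape = (3, 2, 2, 1)

Row-insert the values π_1, π_2, … into P one at a time, bumping the leftmost entry strictly greater than the inserted value down to the next row. The recording tableau Q records, in position (i, j), the step at which that cell was added to P.
  Insert 8 (step 1): P = [8];  Q = [1]
  Insert 3 (step 2): P = [3] / [8];  Q = [1] / [2]
  Insert 2 (step 3): P = [2] / [3] / [8];  Q = [1] / [2] / [3]
  Insert 6 (step 4): P = [2, 6] / [3] / [8];  Q = [1, 4] / [2] / [3]
  Insert 1 (step 5): P = [1, 6] / [2] / [3] / [8];  Q = [1, 4] / [2] / [3] / [5]
  Insert 7 (step 6): P = [1, 6, 7] / [2] / [3] / [8];  Q = [1, 4, 6] / [2] / [3] / [5]
  Insert 5 (step 7): P = [1, 5, 7] / [2, 6] / [3] / [8];  Q = [1, 4, 6] / [2, 7] / [3] / [5]
  Insert 4 (step 8): P = [1, 4, 7] / [2, 5] / [3, 6] / [8];  Q = [1, 4, 6] / [2, 7] / [3, 8] / [5]
Final shape: (3, 2, 2, 1).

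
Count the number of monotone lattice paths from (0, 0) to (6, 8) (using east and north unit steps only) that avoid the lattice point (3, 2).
Number of paths = 2163

Total paths from (0, 0) to (6, 8): C(14, 6) = 3003. Paths through (3, 2): (paths (0, 0) → (3, 2)) × (paths (3, 2) → (6, 8)) = C(5, 3) · C(9, 3) = 10 · 84 = 840. Avoidance count = 3003 − 840 = 2163.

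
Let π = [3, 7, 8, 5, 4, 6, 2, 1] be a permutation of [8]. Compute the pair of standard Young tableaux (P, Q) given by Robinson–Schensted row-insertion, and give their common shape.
P = [1, 4, 6] / [2, 8] / [3] / [5] / [7];  Q = [1, 2, 3] / [4, 6] / [5] / [7] / [8];  common shape = (3, 2, 1, 1, 1)

Row-insert the values π_1, π_2, … into P one at a time, bumping the leftmost entry strictly greater than the inserted value down to the next row. The recording tableau Q records, in position (i, j), the step at which that cell was added to P.
  Insert 3 (step 1): P = [3];  Q = [1]
  Insert 7 (step 2): P = [3, 7];  Q = [1, 2]
  Insert 8 (step 3): P = [3, 7, 8];  Q = [1, 2, 3]
  Insert 5 (step 4): P = [3, 5, 8] / [7];  Q = [1, 2, 3] / [4]
  Insert 4 (step 5): P = [3, 4, 8] / [5] / [7];  Q = [1, 2, 3] / [4] / [5]
  Insert 6 (step 6): P = [3, 4, 6] / [5, 8] / [7];  Q = [1, 2, 3] / [4, 6] / [5]
  Insert 2 (step 7): P = [2, 4, 6] / [3, 8] / [5] / [7];  Q = [1, 2, 3] / [4, 6] / [5] / [7]
  Insert 1 (step 8): P = [1, 4, 6] / [2, 8] / [3] / [5] / [7];  Q = [1, 2, 3] / [4, 6] / [5] / [7] / [8]
Final shape: (3, 2, 1, 1, 1).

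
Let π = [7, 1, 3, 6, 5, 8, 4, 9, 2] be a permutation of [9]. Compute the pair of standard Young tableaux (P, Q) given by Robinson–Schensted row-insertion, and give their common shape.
P = [1, 2, 4, 8, 9] / [3] / [5] / [6] / [7];  Q = [1, 3, 4, 6, 8] / [2] / [5] / [7] / [9];  common shape = (5, 1, 1, 1, 1)

Row-insert the values π_1, π_2, … into P one at a time, bumping the leftmost entry strictly greater than the inserted value down to the next row. The recording tableau Q records, in position (i, j), the step at which that cell was added to P.
  Insert 7 (step 1): P = [7];  Q = [1]
  Insert 1 (step 2): P = [1] / [7];  Q = [1] / [2]
  Insert 3 (step 3): P = [1, 3] / [7];  Q = [1, 3] / [2]
  Insert 6 (step 4): P = [1, 3, 6] / [7];  Q = [1, 3, 4] / [2]
  Insert 5 (step 5): P = [1, 3, 5] / [6] / [7];  Q = [1, 3, 4] / [2] / [5]
  Insert 8 (step 6): P = [1, 3, 5, 8] / [6] / [7];  Q = [1, 3, 4, 6] / [2] / [5]
  Insert 4 (step 7): P = [1, 3, 4, 8] / [5] / [6] / [7];  Q = [1, 3, 4, 6] / [2] / [5] / [7]
  Insert 9 (step 8): P = [1, 3, 4, 8, 9] / [5] / [6] / [7];  Q = [1, 3, 4, 6, 8] / [2] / [5] / [7]
  Insert 2 (step 9): P = [1, 2, 4, 8, 9] / [3] / [5] / [6] / [7];  Q = [1, 3, 4, 6, 8] / [2] / [5] / [7] / [9]
Final shape: (5, 1, 1, 1, 1).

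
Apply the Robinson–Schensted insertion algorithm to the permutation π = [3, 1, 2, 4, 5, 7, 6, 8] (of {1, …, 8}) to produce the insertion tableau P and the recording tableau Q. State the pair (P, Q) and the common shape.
P = [1, 2, 4, 5, 6, 8] / [3, 7];  Q = [1, 3, 4, 5, 6, 8] / [2, 7];  common shape = (6, 2)

Row-insert the values π_1, π_2, … into P one at a time, bumping the leftmost entry strictly greater than the inserted value down to the next row. The recording tableau Q records, in position (i, j), the step at which that cell was added to P.
  Insert 3 (step 1): P = [3];  Q = [1]
  Insert 1 (step 2): P = [1] / [3];  Q = [1] / [2]
  Insert 2 (step 3): P = [1, 2] / [3];  Q = [1, 3] / [2]
  Insert 4 (step 4): P = [1, 2, 4] / [3];  Q = [1, 3, 4] / [2]
  Insert 5 (step 5): P = [1, 2, 4, 5] / [3];  Q = [1, 3, 4, 5] / [2]
  Insert 7 (step 6): P = [1, 2, 4, 5, 7] / [3];  Q = [1, 3, 4, 5, 6] / [2]
  Insert 6 (step 7): P = [1, 2, 4, 5, 6] / [3, 7];  Q = [1, 3, 4, 5, 6] / [2, 7]
  Insert 8 (step 8): P = [1, 2, 4, 5, 6, 8] / [3, 7];  Q = [1, 3, 4, 5, 6, 8] / [2, 7]
Final shape: (6, 2).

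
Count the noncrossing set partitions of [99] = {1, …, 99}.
C_99 = 227508830794229349661819540395688853956041682601541047340

These noncrossing partitions are counted by the Catalan number C_n = (1/(n + 1)) · C(2n, n). For n = 99: C_99 = (1/100) · C(198, 99) = 22750883079422934966181954039568885395604168260154104734000/100 = 227508830794229349661819540395688853956041682601541047340.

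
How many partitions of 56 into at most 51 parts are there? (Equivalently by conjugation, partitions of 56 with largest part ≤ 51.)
p(56, parts ≤ 51) = 526811

Use the recurrence p(n, m) = p(n, m−1) + p(n−m, m): either the largest part is < m (count p(n, m−1)) or the largest part is exactly m (remove one copy of m, count p(n−m, m)). With p(0, ·) = 1 this gives p(56, parts ≤ 51) = 526811. (By conjugating Young diagrams, this also counts partitions of 56 into at most 51 parts.)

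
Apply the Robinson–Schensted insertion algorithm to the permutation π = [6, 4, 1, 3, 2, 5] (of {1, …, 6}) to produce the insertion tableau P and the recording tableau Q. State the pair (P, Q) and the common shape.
P = [1, 2, 5] / [3] / [4] / [6];  Q = [1, 4, 6] / [2] / [3] / [5];  common shape = (3, 1, 1, 1)

Row-insert the values π_1, π_2, … into P one at a time, bumping the leftmost entry strictly greater than the inserted value down to the next row. The recording tableau Q records, in position (i, j), the step at which that cell was added to P.
  Insert 6 (step 1): P = [6];  Q = [1]
  Insert 4 (step 2): P = [4] / [6];  Q = [1] / [2]
  Insert 1 (step 3): P = [1] / [4] / [6];  Q = [1] / [2] / [3]
  Insert 3 (step 4): P = [1, 3] / [4] / [6];  Q = [1, 4] / [2] / [3]
  Insert 2 (step 5): P = [1, 2] / [3] / [4] / [6];  Q = [1, 4] / [2] / [3] / [5]
  Insert 5 (step 6): P = [1, 2, 5] / [3] / [4] / [6];  Q = [1, 4, 6] / [2] / [3] / [5]
Final shape: (3, 1, 1, 1).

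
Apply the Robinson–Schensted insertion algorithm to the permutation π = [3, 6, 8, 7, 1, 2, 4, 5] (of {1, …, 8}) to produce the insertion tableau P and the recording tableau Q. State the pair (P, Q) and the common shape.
P = [1, 2, 4, 5] / [3, 6, 7] / [8];  Q = [1, 2, 3, 8] / [4, 6, 7] / [5];  common shape = (4, 3, 1)

Row-insert the values π_1, π_2, … into P one at a time, bumping the leftmost entry strictly greater than the inserted value down to the next row. The recording tableau Q records, in position (i, j), the step at which that cell was added to P.
  Insert 3 (step 1): P = [3];  Q = [1]
  Insert 6 (step 2): P = [3, 6];  Q = [1, 2]
  Insert 8 (step 3): P = [3, 6, 8];  Q = [1, 2, 3]
  Insert 7 (step 4): P = [3, 6, 7] / [8];  Q = [1, 2, 3] / [4]
  Insert 1 (step 5): P = [1, 6, 7] / [3] / [8];  Q = [1, 2, 3] / [4] / [5]
  Insert 2 (step 6): P = [1, 2, 7] / [3, 6] / [8];  Q = [1, 2, 3] / [4, 6] / [5]
  Insert 4 (step 7): P = [1, 2, 4] / [3, 6, 7] / [8];  Q = [1, 2, 3] / [4, 6, 7] / [5]
  Insert 5 (step 8): P = [1, 2, 4, 5] / [3, 6, 7] / [8];  Q = [1, 2, 3, 8] / [4, 6, 7] / [5]
Final shape: (4, 3, 1).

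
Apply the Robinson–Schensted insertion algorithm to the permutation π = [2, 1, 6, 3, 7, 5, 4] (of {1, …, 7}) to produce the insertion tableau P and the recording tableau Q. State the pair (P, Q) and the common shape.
P = [1, 3, 4] / [2, 5, 7] / [6];  Q = [1, 3, 5] / [2, 4, 6] / [7];  common shape = (3, 3, 1)

Row-insert the values π_1, π_2, … into P one at a time, bumping the leftmost entry strictly greater than the inserted value down to the next row. The recording tableau Q records, in position (i, j), the step at which that cell was added to P.
  Insert 2 (step 1): P = [2];  Q = [1]
  Insert 1 (step 2): P = [1] / [2];  Q = [1] / [2]
  Insert 6 (step 3): P = [1, 6] / [2];  Q = [1, 3] / [2]
  Insert 3 (step 4): P = [1, 3] / [2, 6];  Q = [1, 3] / [2, 4]
  Insert 7 (step 5): P = [1, 3, 7] / [2, 6];  Q = [1, 3, 5] / [2, 4]
  Insert 5 (step 6): P = [1, 3, 5] / [2, 6, 7];  Q = [1, 3, 5] / [2, 4, 6]
  Insert 4 (step 7): P = [1, 3, 4] / [2, 5, 7] / [6];  Q = [1, 3, 5] / [2, 4, 6] / [7]
Final shape: (3, 3, 1).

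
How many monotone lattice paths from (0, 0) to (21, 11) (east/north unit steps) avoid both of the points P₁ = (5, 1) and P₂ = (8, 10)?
Number of paths = 96559938

Inclusion–exclusion. Total paths: C(32, 21) = 129024480. Through P₁: C(6, 5)·C(26, 16) = 31870410. Through P₂: C(18, 8)·C(14, 13) = 612612. Since P₁ is strictly southwest of P₂, a monotone path through both must visit P₁ then P₂; paths through both = C(6, 5)·C(12, 3)·C(14, 13) = 18480. Avoid both = 129024480 − 31870410 − 612612 + 18480 = 96559938.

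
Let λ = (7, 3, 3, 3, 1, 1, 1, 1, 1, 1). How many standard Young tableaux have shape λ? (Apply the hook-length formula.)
# SYT of shape (7, 3, 3, 3, 1, 1, 1, 1, 1, 1) = 396070675

Hook-length formula: f^λ = n! / Π hook(c), product over all cells c of the Young diagram. For λ = (7, 3, 3, 3, 1, 1, 1, 1, 1, 1), n = 22 boxes. Hook lengths by row (left-to-right, top-to-bottom): [16, 9, 8, 4, 3, 2, 1]; [11, 4, 3]; [10, 3, 2]; [9, 2, 1]; [6]; [5]; [4]; [3]; [2]; [1]. Product of hooks = 2837879193600. So f^λ = 22! / 2837879193600 = 1124000727777607680000 / 2837879193600 = 396070675.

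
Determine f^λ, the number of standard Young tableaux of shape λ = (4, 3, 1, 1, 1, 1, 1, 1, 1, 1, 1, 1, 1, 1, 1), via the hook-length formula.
# SYT of shape (4, 3, 1, 1, 1, 1, 1, 1, 1, 1, 1, 1, 1, 1, 1) = 56525

Hook-length formula: f^λ = n! / Π hook(c), product over all cells c of the Young diagram. For λ = (4, 3, 1, 1, 1, 1, 1, 1, 1, 1, 1, 1, 1, 1, 1), n = 20 boxes. Hook lengths by row (left-to-right, top-to-bottom): [18, 4, 3, 1]; [16, 2, 1]; [13]; [12]; [11]; [10]; [9]; [8]; [7]; [6]; [5]; [4]; [3]; [2]; [1]. Product of hooks = 43041167769600. So f^λ = 20! / 43041167769600 = 2432902008176640000 / 43041167769600 = 56525.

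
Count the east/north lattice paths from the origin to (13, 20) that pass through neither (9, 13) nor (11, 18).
Number of paths = 264109020

Inclusion–exclusion. Total paths: C(33, 13) = 573166440. Through P₁: C(22, 9)·C(11, 4) = 164148600. Through P₂: C(29, 11)·C(4, 2) = 207583740. Since P₁ is strictly southwest of P₂, a monotone path through both must visit P₁ then P₂; paths through both = C(22, 9)·C(7, 2)·C(4, 2) = 62674920. Avoid both = 573166440 − 164148600 − 207583740 + 62674920 = 264109020.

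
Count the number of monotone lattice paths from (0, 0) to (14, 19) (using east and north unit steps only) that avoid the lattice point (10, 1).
Number of paths = 818728735

Total paths from (0, 0) to (14, 19): C(33, 14) = 818809200. Paths through (10, 1): (paths (0, 0) → (10, 1)) × (paths (10, 1) → (14, 19)) = C(11, 10) · C(22, 4) = 11 · 7315 = 80465. Avoidance count = 818809200 − 80465 = 818728735.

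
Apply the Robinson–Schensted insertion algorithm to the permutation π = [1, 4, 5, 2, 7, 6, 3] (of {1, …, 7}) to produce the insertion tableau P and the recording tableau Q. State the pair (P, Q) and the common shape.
P = [1, 2, 3, 6] / [4, 5] / [7];  Q = [1, 2, 3, 5] / [4, 6] / [7];  common shape = (4, 2, 1)

Row-insert the values π_1, π_2, … into P one at a time, bumping the leftmost entry strictly greater than the inserted value down to the next row. The recording tableau Q records, in position (i, j), the step at which that cell was added to P.
  Insert 1 (step 1): P = [1];  Q = [1]
  Insert 4 (step 2): P = [1, 4];  Q = [1, 2]
  Insert 5 (step 3): P = [1, 4, 5];  Q = [1, 2, 3]
  Insert 2 (step 4): P = [1, 2, 5] / [4];  Q = [1, 2, 3] / [4]
  Insert 7 (step 5): P = [1, 2, 5, 7] / [4];  Q = [1, 2, 3, 5] / [4]
  Insert 6 (step 6): P = [1, 2, 5, 6] / [4, 7];  Q = [1, 2, 3, 5] / [4, 6]
  Insert 3 (step 7): P = [1, 2, 3, 6] / [4, 5] / [7];  Q = [1, 2, 3, 5] / [4, 6] / [7]
Final shape: (4, 2, 1).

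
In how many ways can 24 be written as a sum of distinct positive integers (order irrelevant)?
q(24) = 122

A partition into distinct parts is a strictly decreasing sequence summing to n. The recurrence d(n, m) = d(n, m−1) + d(n−m, m−1) (use part m at most once) with q(n) = d(n, n) gives q(24) = 122. (Euler's theorem: # distinct-part partitions = # odd-part partitions.)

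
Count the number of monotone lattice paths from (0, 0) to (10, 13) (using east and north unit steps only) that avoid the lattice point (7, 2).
Number of paths = 1130962

Total paths from (0, 0) to (10, 13): C(23, 10) = 1144066. Paths through (7, 2): (paths (0, 0) → (7, 2)) × (paths (7, 2) → (10, 13)) = C(9, 7) · C(14, 3) = 36 · 364 = 13104. Avoidance count = 1144066 − 13104 = 1130962.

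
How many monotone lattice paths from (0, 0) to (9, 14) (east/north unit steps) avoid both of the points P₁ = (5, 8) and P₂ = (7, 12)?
Number of paths = 360422

Inclusion–exclusion. Total paths: C(23, 9) = 817190. Through P₁: C(13, 5)·C(10, 4) = 270270. Through P₂: C(19, 7)·C(4, 2) = 302328. Since P₁ is strictly southwest of P₂, a monotone path through both must visit P₁ then P₂; paths through both = C(13, 5)·C(6, 2)·C(4, 2) = 115830. Avoid both = 817190 − 270270 − 302328 + 115830 = 360422.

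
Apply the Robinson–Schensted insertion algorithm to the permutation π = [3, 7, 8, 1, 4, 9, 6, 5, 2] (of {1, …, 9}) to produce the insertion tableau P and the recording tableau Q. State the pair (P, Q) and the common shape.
P = [1, 2, 5, 9] / [3, 4, 8] / [6] / [7];  Q = [1, 2, 3, 6] / [4, 5, 7] / [8] / [9];  common shape = (4, 3, 1, 1)

Row-insert the values π_1, π_2, … into P one at a time, bumping the leftmost entry strictly greater than the inserted value down to the next row. The recording tableau Q records, in position (i, j), the step at which that cell was added to P.
  Insert 3 (step 1): P = [3];  Q = [1]
  Insert 7 (step 2): P = [3, 7];  Q = [1, 2]
  Insert 8 (step 3): P = [3, 7, 8];  Q = [1, 2, 3]
  Insert 1 (step 4): P = [1, 7, 8] / [3];  Q = [1, 2, 3] / [4]
  Insert 4 (step 5): P = [1, 4, 8] / [3, 7];  Q = [1, 2, 3] / [4, 5]
  Insert 9 (step 6): P = [1, 4, 8, 9] / [3, 7];  Q = [1, 2, 3, 6] / [4, 5]
  Insert 6 (step 7): P = [1, 4, 6, 9] / [3, 7, 8];  Q = [1, 2, 3, 6] / [4, 5, 7]
  Insert 5 (step 8): P = [1, 4, 5, 9] / [3, 6, 8] / [7];  Q = [1, 2, 3, 6] / [4, 5, 7] / [8]
  Insert 2 (step 9): P = [1, 2, 5, 9] / [3, 4, 8] / [6] / [7];  Q = [1, 2, 3, 6] / [4, 5, 7] / [8] / [9]
Final shape: (4, 3, 1, 1).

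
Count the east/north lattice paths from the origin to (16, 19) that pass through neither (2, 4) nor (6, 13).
Number of paths = 2765160294

Inclusion–exclusion. Total paths: C(35, 16) = 4059928950. Through P₁: C(6, 2)·C(29, 14) = 1163381400. Through P₂: C(19, 6)·C(16, 10) = 217273056. Since P₁ is strictly southwest of P₂, a monotone path through both must visit P₁ then P₂; paths through both = C(6, 2)·C(13, 4)·C(16, 10) = 85885800. Avoid both = 4059928950 − 1163381400 − 217273056 + 85885800 = 2765160294.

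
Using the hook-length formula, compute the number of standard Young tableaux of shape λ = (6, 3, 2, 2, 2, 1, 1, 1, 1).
# SYT of shape (6, 3, 2, 2, 2, 1, 1, 1, 1) = 13302432

Hook-length formula: f^λ = n! / Π hook(c), product over all cells c of the Young diagram. For λ = (6, 3, 2, 2, 2, 1, 1, 1, 1), n = 19 boxes. Hook lengths by row (left-to-right, top-to-bottom): [14, 9, 5, 3, 2, 1]; [10, 5, 1]; [8, 3]; [7, 2]; [6, 1]; [4]; [3]; [2]; [1]. Product of hooks = 9144576000. So f^λ = 19! / 9144576000 = 121645100408832000 / 9144576000 = 13302432.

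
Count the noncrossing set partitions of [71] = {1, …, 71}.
C_71 = 5175569924646105559418940193995065716350

These noncrossing partitions are counted by the Catalan number C_n = (1/(n + 1)) · C(2n, n). For n = 71: C_71 = (1/72) · C(142, 71) = 372641034574519600278163693967644731577200/72 = 5175569924646105559418940193995065716350.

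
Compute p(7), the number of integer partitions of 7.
p(7) = 15

List all partitions of 7: 7, 6+1, 5+2, 5+1+1, 4+3, 4+2+1, 4+1+1+1, 3+3+1, 3+2+2, 3+2+1+1, 3+1+1+1+1, 2+2+2+1, 2+2+1+1+1, 2+1+1+1+1+1, 1+1+1+1+1+1+1. Counting them gives p(7) = 15.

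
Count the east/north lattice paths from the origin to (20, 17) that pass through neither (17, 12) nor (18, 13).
Number of paths = 11462278275

Inclusion–exclusion. Total paths: C(37, 20) = 15905368710. Through P₁: C(29, 17)·C(8, 3) = 2906172360. Through P₂: C(31, 18)·C(6, 2) = 3093796125. Since P₁ is strictly southwest of P₂, a monotone path through both must visit P₁ then P₂; paths through both = C(29, 17)·C(2, 1)·C(6, 2) = 1556878050. Avoid both = 15905368710 − 2906172360 − 3093796125 + 1556878050 = 11462278275.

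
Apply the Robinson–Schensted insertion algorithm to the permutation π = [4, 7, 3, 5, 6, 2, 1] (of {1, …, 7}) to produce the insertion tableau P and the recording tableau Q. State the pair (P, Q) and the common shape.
P = [1, 5, 6] / [2, 7] / [3] / [4];  Q = [1, 2, 5] / [3, 4] / [6] / [7];  common shape = (3, 2, 1, 1)

Row-insert the values π_1, π_2, … into P one at a time, bumping the leftmost entry strictly greater than the inserted value down to the next row. The recording tableau Q records, in position (i, j), the step at which that cell was added to P.
  Insert 4 (step 1): P = [4];  Q = [1]
  Insert 7 (step 2): P = [4, 7];  Q = [1, 2]
  Insert 3 (step 3): P = [3, 7] / [4];  Q = [1, 2] / [3]
  Insert 5 (step 4): P = [3, 5] / [4, 7];  Q = [1, 2] / [3, 4]
  Insert 6 (step 5): P = [3, 5, 6] / [4, 7];  Q = [1, 2, 5] / [3, 4]
  Insert 2 (step 6): P = [2, 5, 6] / [3, 7] / [4];  Q = [1, 2, 5] / [3, 4] / [6]
  Insert 1 (step 7): P = [1, 5, 6] / [2, 7] / [3] / [4];  Q = [1, 2, 5] / [3, 4] / [6] / [7]
Final shape: (3, 2, 1, 1).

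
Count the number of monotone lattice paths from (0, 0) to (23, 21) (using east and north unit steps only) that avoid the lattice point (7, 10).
Number of paths = 1759055418120

Total paths from (0, 0) to (23, 21): C(44, 23) = 2012616400080. Paths through (7, 10): (paths (0, 0) → (7, 10)) × (paths (7, 10) → (23, 21)) = C(17, 7) · C(27, 16) = 19448 · 13037895 = 253560981960. Avoidance count = 2012616400080 − 253560981960 = 1759055418120.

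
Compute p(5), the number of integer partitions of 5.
p(5) = 7

List all partitions of 5: 5, 4+1, 3+2, 3+1+1, 2+2+1, 2+1+1+1, 1+1+1+1+1. Counting them gives p(5) = 7.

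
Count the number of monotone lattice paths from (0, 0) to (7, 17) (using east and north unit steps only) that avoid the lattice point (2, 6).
Number of paths = 223800

Total paths from (0, 0) to (7, 17): C(24, 7) = 346104. Paths through (2, 6): (paths (0, 0) → (2, 6)) × (paths (2, 6) → (7, 17)) = C(8, 2) · C(16, 5) = 28 · 4368 = 122304. Avoidance count = 346104 − 122304 = 223800.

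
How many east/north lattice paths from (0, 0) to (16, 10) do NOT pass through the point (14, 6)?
Number of paths = 4730335

Total paths from (0, 0) to (16, 10): C(26, 16) = 5311735. Paths through (14, 6): (paths (0, 0) → (14, 6)) × (paths (14, 6) → (16, 10)) = C(20, 14) · C(6, 2) = 38760 · 15 = 581400. Avoidance count = 5311735 − 581400 = 4730335.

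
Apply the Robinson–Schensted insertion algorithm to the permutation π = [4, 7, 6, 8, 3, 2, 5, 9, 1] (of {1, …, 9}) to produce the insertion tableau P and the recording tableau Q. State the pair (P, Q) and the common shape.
P = [1, 5, 8, 9] / [2, 6] / [3] / [4] / [7];  Q = [1, 2, 4, 8] / [3, 7] / [5] / [6] / [9];  common shape = (4, 2, 1, 1, 1)

Row-insert the values π_1, π_2, … into P one at a time, bumping the leftmost entry strictly greater than the inserted value down to the next row. The recording tableau Q records, in position (i, j), the step at which that cell was added to P.
  Insert 4 (step 1): P = [4];  Q = [1]
  Insert 7 (step 2): P = [4, 7];  Q = [1, 2]
  Insert 6 (step 3): P = [4, 6] / [7];  Q = [1, 2] / [3]
  Insert 8 (step 4): P = [4, 6, 8] / [7];  Q = [1, 2, 4] / [3]
  Insert 3 (step 5): P = [3, 6, 8] / [4] / [7];  Q = [1, 2, 4] / [3] / [5]
  Insert 2 (step 6): P = [2, 6, 8] / [3] / [4] / [7];  Q = [1, 2, 4] / [3] / [5] / [6]
  Insert 5 (step 7): P = [2, 5, 8] / [3, 6] / [4] / [7];  Q = [1, 2, 4] / [3, 7] / [5] / [6]
  Insert 9 (step 8): P = [2, 5, 8, 9] / [3, 6] / [4] / [7];  Q = [1, 2, 4, 8] / [3, 7] / [5] / [6]
  Insert 1 (step 9): P = [1, 5, 8, 9] / [2, 6] / [3] / [4] / [7];  Q = [1, 2, 4, 8] / [3, 7] / [5] / [6] / [9]
Final shape: (4, 2, 1, 1, 1).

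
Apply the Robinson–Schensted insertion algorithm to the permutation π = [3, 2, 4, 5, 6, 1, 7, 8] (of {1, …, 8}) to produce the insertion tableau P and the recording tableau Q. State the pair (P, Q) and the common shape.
P = [1, 4, 5, 6, 7, 8] / [2] / [3];  Q = [1, 3, 4, 5, 7, 8] / [2] / [6];  common shape = (6, 1, 1)

Row-insert the values π_1, π_2, … into P one at a time, bumping the leftmost entry strictly greater than the inserted value down to the next row. The recording tableau Q records, in position (i, j), the step at which that cell was added to P.
  Insert 3 (step 1): P = [3];  Q = [1]
  Insert 2 (step 2): P = [2] / [3];  Q = [1] / [2]
  Insert 4 (step 3): P = [2, 4] / [3];  Q = [1, 3] / [2]
  Insert 5 (step 4): P = [2, 4, 5] / [3];  Q = [1, 3, 4] / [2]
  Insert 6 (step 5): P = [2, 4, 5, 6] / [3];  Q = [1, 3, 4, 5] / [2]
  Insert 1 (step 6): P = [1, 4, 5, 6] / [2] / [3];  Q = [1, 3, 4, 5] / [2] / [6]
  Insert 7 (step 7): P = [1, 4, 5, 6, 7] / [2] / [3];  Q = [1, 3, 4, 5, 7] / [2] / [6]
  Insert 8 (step 8): P = [1, 4, 5, 6, 7, 8] / [2] / [3];  Q = [1, 3, 4, 5, 7, 8] / [2] / [6]
Final shape: (6, 1, 1).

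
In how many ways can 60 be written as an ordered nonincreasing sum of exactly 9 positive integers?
p(60, 9 parts) = 51294

Partitions of n into exactly k parts are in bijection with partitions of n − k into at most k parts (subtract 1 from each part). So p(60, exactly 9) = p(51, parts ≤ 9). Computing via the recurrence p(m, j) = p(m, j−1) + p(m−j, j) gives 51294.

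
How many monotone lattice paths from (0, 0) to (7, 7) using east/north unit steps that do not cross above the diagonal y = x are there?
C_7 = 429

These NE paths below the diagonal are counted by the Catalan number C_n = (1/(n + 1)) · C(2n, n). For n = 7: C_7 = (1/8) · C(14, 7) = 3432/8 = 429.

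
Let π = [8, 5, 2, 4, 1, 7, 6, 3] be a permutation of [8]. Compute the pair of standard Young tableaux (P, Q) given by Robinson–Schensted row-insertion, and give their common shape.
P = [1, 3, 6] / [2, 4] / [5, 7] / [8];  Q = [1, 4, 6] / [2, 7] / [3, 8] / [5];  common shape = (3, 2, 2, 1)

Row-insert the values π_1, π_2, … into P one at a time, bumping the leftmost entry strictly greater than the inserted value down to the next row. The recording tableau Q records, in position (i, j), the step at which that cell was added to P.
  Insert 8 (step 1): P = [8];  Q = [1]
  Insert 5 (step 2): P = [5] / [8];  Q = [1] / [2]
  Insert 2 (step 3): P = [2] / [5] / [8];  Q = [1] / [2] / [3]
  Insert 4 (step 4): P = [2, 4] / [5] / [8];  Q = [1, 4] / [2] / [3]
  Insert 1 (step 5): P = [1, 4] / [2] / [5] / [8];  Q = [1, 4] / [2] / [3] / [5]
  Insert 7 (step 6): P = [1, 4, 7] / [2] / [5] / [8];  Q = [1, 4, 6] / [2] / [3] / [5]
  Insert 6 (step 7): P = [1, 4, 6] / [2, 7] / [5] / [8];  Q = [1, 4, 6] / [2, 7] / [3] / [5]
  Insert 3 (step 8): P = [1, 3, 6] / [2, 4] / [5, 7] / [8];  Q = [1, 4, 6] / [2, 7] / [3, 8] / [5]
Final shape: (3, 2, 2, 1).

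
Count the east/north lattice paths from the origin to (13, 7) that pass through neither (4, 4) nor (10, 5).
Number of paths = 36990

Inclusion–exclusion. Total paths: C(20, 13) = 77520. Through P₁: C(8, 4)·C(12, 9) = 15400. Through P₂: C(15, 10)·C(5, 3) = 30030. Since P₁ is strictly southwest of P₂, a monotone path through both must visit P₁ then P₂; paths through both = C(8, 4)·C(7, 6)·C(5, 3) = 4900. Avoid both = 77520 − 15400 − 30030 + 4900 = 36990.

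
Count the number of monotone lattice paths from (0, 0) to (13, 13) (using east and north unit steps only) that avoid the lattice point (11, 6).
Number of paths = 9955064

Total paths from (0, 0) to (13, 13): C(26, 13) = 10400600. Paths through (11, 6): (paths (0, 0) → (11, 6)) × (paths (11, 6) → (13, 13)) = C(17, 11) · C(9, 2) = 12376 · 36 = 445536. Avoidance count = 10400600 − 445536 = 9955064.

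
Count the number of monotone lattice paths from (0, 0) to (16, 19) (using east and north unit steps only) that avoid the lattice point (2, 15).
Number of paths = 4059512790

Total paths from (0, 0) to (16, 19): C(35, 16) = 4059928950. Paths through (2, 15): (paths (0, 0) → (2, 15)) × (paths (2, 15) → (16, 19)) = C(17, 2) · C(18, 14) = 136 · 3060 = 416160. Avoidance count = 4059928950 − 416160 = 4059512790.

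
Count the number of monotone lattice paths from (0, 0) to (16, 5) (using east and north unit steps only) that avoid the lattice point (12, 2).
Number of paths = 17164

Total paths from (0, 0) to (16, 5): C(21, 16) = 20349. Paths through (12, 2): (paths (0, 0) → (12, 2)) × (paths (12, 2) → (16, 5)) = C(14, 12) · C(7, 4) = 91 · 35 = 3185. Avoidance count = 20349 − 3185 = 17164.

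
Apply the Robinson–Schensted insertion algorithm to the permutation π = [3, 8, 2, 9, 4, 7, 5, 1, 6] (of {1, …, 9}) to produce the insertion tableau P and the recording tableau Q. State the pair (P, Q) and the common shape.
P = [1, 4, 5, 6] / [2, 7, 9] / [3] / [8];  Q = [1, 2, 4, 9] / [3, 5, 6] / [7] / [8];  common shape = (4, 3, 1, 1)

Row-insert the values π_1, π_2, … into P one at a time, bumping the leftmost entry strictly greater than the inserted value down to the next row. The recording tableau Q records, in position (i, j), the step at which that cell was added to P.
  Insert 3 (step 1): P = [3];  Q = [1]
  Insert 8 (step 2): P = [3, 8];  Q = [1, 2]
  Insert 2 (step 3): P = [2, 8] / [3];  Q = [1, 2] / [3]
  Insert 9 (step 4): P = [2, 8, 9] / [3];  Q = [1, 2, 4] / [3]
  Insert 4 (step 5): P = [2, 4, 9] / [3, 8];  Q = [1, 2, 4] / [3, 5]
  Insert 7 (step 6): P = [2, 4, 7] / [3, 8, 9];  Q = [1, 2, 4] / [3, 5, 6]
  Insert 5 (step 7): P = [2, 4, 5] / [3, 7, 9] / [8];  Q = [1, 2, 4] / [3, 5, 6] / [7]
  Insert 1 (step 8): P = [1, 4, 5] / [2, 7, 9] / [3] / [8];  Q = [1, 2, 4] / [3, 5, 6] / [7] / [8]
  Insert 6 (step 9): P = [1, 4, 5, 6] / [2, 7, 9] / [3] / [8];  Q = [1, 2, 4, 9] / [3, 5, 6] / [7] / [8]
Final shape: (4, 3, 1, 1).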